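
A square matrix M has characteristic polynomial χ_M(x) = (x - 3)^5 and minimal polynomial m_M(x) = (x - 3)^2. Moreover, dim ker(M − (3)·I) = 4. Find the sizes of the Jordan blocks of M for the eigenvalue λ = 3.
Block sizes for λ = 3: [2, 1, 1, 1]

Step 1 — from the characteristic polynomial, algebraic multiplicity of λ = 3 is 5. From dim ker(M − (3)·I) = 4, there are exactly 4 Jordan blocks for λ = 3.
Step 2 — from the minimal polynomial, the factor (x − 3)^2 tells us the largest block for λ = 3 has size 2.
Step 3 — with total size 5, 4 blocks, and largest block 2, the block sizes (in nonincreasing order) are [2, 1, 1, 1].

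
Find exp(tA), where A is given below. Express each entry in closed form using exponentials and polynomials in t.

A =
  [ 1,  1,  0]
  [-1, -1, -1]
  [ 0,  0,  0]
e^{tA} =
  [t + 1, t, -t^2/2]
  [-t, 1 - t, t^2/2 - t]
  [0, 0, 1]

Strategy: write A = P · J · P⁻¹ where J is a Jordan canonical form, so e^{tA} = P · e^{tJ} · P⁻¹, and e^{tJ} can be computed block-by-block.

A has Jordan form
J =
  [0, 1, 0]
  [0, 0, 1]
  [0, 0, 0]
(up to reordering of blocks).

Per-block formulas:
  For a 3×3 Jordan block J_3(0): exp(t · J_3(0)) = e^(0t)·(I + t·N + (t^2/2)·N^2), where N is the 3×3 nilpotent shift.

After assembling e^{tJ} and conjugating by P, we get:

e^{tA} =
  [t + 1, t, -t^2/2]
  [-t, 1 - t, t^2/2 - t]
  [0, 0, 1]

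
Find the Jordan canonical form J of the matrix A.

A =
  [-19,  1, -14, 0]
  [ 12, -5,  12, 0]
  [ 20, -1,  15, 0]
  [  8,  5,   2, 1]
J_2(-5) ⊕ J_1(1) ⊕ J_1(1)

The characteristic polynomial is
  det(x·I − A) = x^4 + 8*x^3 + 6*x^2 - 40*x + 25 = (x - 1)^2*(x + 5)^2

Eigenvalues and multiplicities (the geometric multiplicity of λ is n − rank(A − λI), which equals the number of Jordan blocks for λ):
  λ = -5: algebraic multiplicity = 2, geometric multiplicity = 1
  λ = 1: algebraic multiplicity = 2, geometric multiplicity = 2

Determining the block sizes for each eigenvalue:
  λ = -5: one block (gm = 1), so the single block has size am = 2 → block sizes [2]
  λ = 1: gm = am = 2, so every block has size 1 → block sizes [1, 1]

Assembling the blocks gives a Jordan form
J =
  [-5,  1, 0, 0]
  [ 0, -5, 0, 0]
  [ 0,  0, 1, 0]
  [ 0,  0, 0, 1]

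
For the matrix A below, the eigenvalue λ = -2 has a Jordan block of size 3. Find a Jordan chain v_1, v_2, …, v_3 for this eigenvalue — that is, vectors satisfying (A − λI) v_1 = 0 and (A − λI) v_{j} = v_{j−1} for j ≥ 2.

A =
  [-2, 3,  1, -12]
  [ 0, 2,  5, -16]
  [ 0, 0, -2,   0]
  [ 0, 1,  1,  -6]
A Jordan chain for λ = -2 of length 3:
v_1 = (3, 4, 0, 1)ᵀ
v_2 = (1, 5, 0, 1)ᵀ
v_3 = (0, 0, 1, 0)ᵀ

Let N = A − (-2)·I. We want v_3 with N^3 v_3 = 0 but N^2 v_3 ≠ 0; then v_{j-1} := N · v_j for j = 3, …, 2.

Pick v_3 = (0, 0, 1, 0)ᵀ.
Then v_2 = N · v_3 = (1, 5, 0, 1)ᵀ.
Then v_1 = N · v_2 = (3, 4, 0, 1)ᵀ.

Sanity check: (A − (-2)·I) v_1 = (0, 0, 0, 0)ᵀ = 0. ✓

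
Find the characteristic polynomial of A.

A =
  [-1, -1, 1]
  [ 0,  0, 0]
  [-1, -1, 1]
x^3

Expanding det(x·I − A) (e.g. by cofactor expansion or by noting that A is similar to its Jordan form J, which has the same characteristic polynomial as A) gives
  χ_A(x) = x^3
which factors as x^3. The eigenvalues (with algebraic multiplicities) are λ = 0 with multiplicity 3.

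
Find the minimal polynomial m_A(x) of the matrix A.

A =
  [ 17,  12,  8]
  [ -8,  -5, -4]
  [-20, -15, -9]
x^2 - 2*x + 1

The characteristic polynomial is χ_A(x) = (x - 1)^3, so the eigenvalues are known. The minimal polynomial is
  m_A(x) = Π_λ (x − λ)^{k_λ}
where k_λ is the size of the *largest* Jordan block for λ (equivalently, the smallest k with (A − λI)^k v = 0 for every generalised eigenvector v of λ).

  λ = 1: largest Jordan block has size 2, contributing (x − 1)^2

So m_A(x) = (x - 1)^2 = x^2 - 2*x + 1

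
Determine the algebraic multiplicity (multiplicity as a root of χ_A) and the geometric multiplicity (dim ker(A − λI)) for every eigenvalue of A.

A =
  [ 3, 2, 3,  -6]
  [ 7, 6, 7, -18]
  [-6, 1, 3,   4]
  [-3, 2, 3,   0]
λ = 2: alg = 3, geom = 1; λ = 6: alg = 1, geom = 1

Step 1 — factor the characteristic polynomial to read off the algebraic multiplicities:
  χ_A(x) = (x - 6)*(x - 2)^3

Step 2 — compute geometric multiplicities via the rank-nullity identity g(λ) = n − rank(A − λI):
  rank(A − (2)·I) = 3, so dim ker(A − (2)·I) = n − 3 = 1
  rank(A − (6)·I) = 3, so dim ker(A − (6)·I) = n − 3 = 1

Summary:
  λ = 2: algebraic multiplicity = 3, geometric multiplicity = 1
  λ = 6: algebraic multiplicity = 1, geometric multiplicity = 1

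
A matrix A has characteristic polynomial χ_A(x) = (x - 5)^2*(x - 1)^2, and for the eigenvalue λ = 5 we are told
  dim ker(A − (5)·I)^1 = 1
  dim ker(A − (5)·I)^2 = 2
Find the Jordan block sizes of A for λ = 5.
Block sizes for λ = 5: [2]

From the dimensions of kernels of powers, the number of Jordan blocks of size at least j is d_j − d_{j−1} where d_j = dim ker(N^j) (with d_0 = 0). Computing the differences gives [1, 1].
The number of blocks of size exactly k is (#blocks of size ≥ k) − (#blocks of size ≥ k + 1), so the partition is: 1 block(s) of size 2.
In nonincreasing order the block sizes are [2].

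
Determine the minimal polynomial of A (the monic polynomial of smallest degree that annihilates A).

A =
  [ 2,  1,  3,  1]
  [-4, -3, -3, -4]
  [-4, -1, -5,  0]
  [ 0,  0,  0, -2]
x^2 + 4*x + 4

The characteristic polynomial is χ_A(x) = (x + 2)^4, so the eigenvalues are known. The minimal polynomial is
  m_A(x) = Π_λ (x − λ)^{k_λ}
where k_λ is the size of the *largest* Jordan block for λ (equivalently, the smallest k with (A − λI)^k v = 0 for every generalised eigenvector v of λ).

  λ = -2: largest Jordan block has size 2, contributing (x + 2)^2

So m_A(x) = (x + 2)^2 = x^2 + 4*x + 4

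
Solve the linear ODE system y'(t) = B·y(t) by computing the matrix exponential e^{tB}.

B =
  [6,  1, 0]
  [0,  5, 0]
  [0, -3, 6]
e^{tB} =
  [exp(6*t), exp(6*t) - exp(5*t), 0]
  [0, exp(5*t), 0]
  [0, -3*exp(6*t) + 3*exp(5*t), exp(6*t)]

Strategy: write B = P · J · P⁻¹ where J is a Jordan canonical form, so e^{tB} = P · e^{tJ} · P⁻¹, and e^{tJ} can be computed block-by-block.

B has Jordan form
J =
  [5, 0, 0]
  [0, 6, 0]
  [0, 0, 6]
(up to reordering of blocks).

Per-block formulas:
  For a 1×1 block at λ = 6: exp(t · [6]) = [e^(6t)].
  For a 1×1 block at λ = 5: exp(t · [5]) = [e^(5t)].

After assembling e^{tJ} and conjugating by P, we get:

e^{tB} =
  [exp(6*t), exp(6*t) - exp(5*t), 0]
  [0, exp(5*t), 0]
  [0, -3*exp(6*t) + 3*exp(5*t), exp(6*t)]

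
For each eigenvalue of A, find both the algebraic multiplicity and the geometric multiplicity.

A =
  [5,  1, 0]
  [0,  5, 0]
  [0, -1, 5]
λ = 5: alg = 3, geom = 2

Step 1 — factor the characteristic polynomial to read off the algebraic multiplicities:
  χ_A(x) = (x - 5)^3

Step 2 — compute geometric multiplicities via the rank-nullity identity g(λ) = n − rank(A − λI):
  rank(A − (5)·I) = 1, so dim ker(A − (5)·I) = n − 1 = 2

Summary:
  λ = 5: algebraic multiplicity = 3, geometric multiplicity = 2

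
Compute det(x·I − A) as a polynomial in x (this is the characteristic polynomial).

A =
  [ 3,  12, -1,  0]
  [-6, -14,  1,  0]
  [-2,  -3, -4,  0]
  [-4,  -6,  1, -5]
x^4 + 20*x^3 + 150*x^2 + 500*x + 625

Expanding det(x·I − A) (e.g. by cofactor expansion or by noting that A is similar to its Jordan form J, which has the same characteristic polynomial as A) gives
  χ_A(x) = x^4 + 20*x^3 + 150*x^2 + 500*x + 625
which factors as (x + 5)^4. The eigenvalues (with algebraic multiplicities) are λ = -5 with multiplicity 4.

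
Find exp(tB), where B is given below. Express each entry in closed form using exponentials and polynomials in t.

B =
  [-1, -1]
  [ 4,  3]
e^{tB} =
  [-2*t*exp(t) + exp(t), -t*exp(t)]
  [4*t*exp(t), 2*t*exp(t) + exp(t)]

Strategy: write B = P · J · P⁻¹ where J is a Jordan canonical form, so e^{tB} = P · e^{tJ} · P⁻¹, and e^{tJ} can be computed block-by-block.

B has Jordan form
J =
  [1, 1]
  [0, 1]
(up to reordering of blocks).

Per-block formulas:
  For a 2×2 Jordan block J_2(1): exp(t · J_2(1)) = e^(1t)·(I + t·N), where N is the 2×2 nilpotent shift.

After assembling e^{tJ} and conjugating by P, we get:

e^{tB} =
  [-2*t*exp(t) + exp(t), -t*exp(t)]
  [4*t*exp(t), 2*t*exp(t) + exp(t)]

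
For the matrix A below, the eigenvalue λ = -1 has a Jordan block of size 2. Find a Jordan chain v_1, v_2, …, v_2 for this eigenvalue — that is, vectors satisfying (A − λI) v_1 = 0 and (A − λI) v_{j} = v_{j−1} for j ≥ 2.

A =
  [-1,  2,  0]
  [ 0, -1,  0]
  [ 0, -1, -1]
A Jordan chain for λ = -1 of length 2:
v_1 = (2, 0, -1)ᵀ
v_2 = (0, 1, 0)ᵀ

Let N = A − (-1)·I. We want v_2 with N^2 v_2 = 0 but N^1 v_2 ≠ 0; then v_{j-1} := N · v_j for j = 2, …, 2.

Pick v_2 = (0, 1, 0)ᵀ.
Then v_1 = N · v_2 = (2, 0, -1)ᵀ.

Sanity check: (A − (-1)·I) v_1 = (0, 0, 0)ᵀ = 0. ✓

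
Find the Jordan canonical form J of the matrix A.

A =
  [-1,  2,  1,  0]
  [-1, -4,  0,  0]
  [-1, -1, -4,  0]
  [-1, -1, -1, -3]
J_3(-3) ⊕ J_1(-3)

The characteristic polynomial is
  det(x·I − A) = x^4 + 12*x^3 + 54*x^2 + 108*x + 81 = (x + 3)^4

Eigenvalues and multiplicities (the geometric multiplicity of λ is n − rank(A − λI), which equals the number of Jordan blocks for λ):
  λ = -3: algebraic multiplicity = 4, geometric multiplicity = 2

Determining the block sizes for each eigenvalue:
  λ = -3: with am = 4 and gm = 2, the partition is not yet determined (e.g. several partitions of 4 into 2 parts exist). Let N = A − (-3)·I. Computing rank(N^1) = 2, rank(N^2) = 1, rank(N^3) = 0; the number of blocks of size ≥ j is rank(N^{j−1}) − rank(N^j), giving [2, 1, 1]. So we have 1 block(s) of size 3, 1 block(s) of size 1 → block sizes [3, 1]

Assembling the blocks gives a Jordan form
J =
  [-3,  1,  0,  0]
  [ 0, -3,  1,  0]
  [ 0,  0, -3,  0]
  [ 0,  0,  0, -3]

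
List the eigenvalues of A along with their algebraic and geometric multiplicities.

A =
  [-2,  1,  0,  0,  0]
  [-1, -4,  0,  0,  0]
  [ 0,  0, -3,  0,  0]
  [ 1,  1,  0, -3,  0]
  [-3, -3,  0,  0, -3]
λ = -3: alg = 5, geom = 4

Step 1 — factor the characteristic polynomial to read off the algebraic multiplicities:
  χ_A(x) = (x + 3)^5

Step 2 — compute geometric multiplicities via the rank-nullity identity g(λ) = n − rank(A − λI):
  rank(A − (-3)·I) = 1, so dim ker(A − (-3)·I) = n − 1 = 4

Summary:
  λ = -3: algebraic multiplicity = 5, geometric multiplicity = 4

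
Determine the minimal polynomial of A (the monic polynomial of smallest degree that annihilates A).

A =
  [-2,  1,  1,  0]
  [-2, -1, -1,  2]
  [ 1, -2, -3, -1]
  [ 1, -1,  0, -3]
x^3 + 7*x^2 + 16*x + 12

The characteristic polynomial is χ_A(x) = (x + 2)^3*(x + 3), so the eigenvalues are known. The minimal polynomial is
  m_A(x) = Π_λ (x − λ)^{k_λ}
where k_λ is the size of the *largest* Jordan block for λ (equivalently, the smallest k with (A − λI)^k v = 0 for every generalised eigenvector v of λ).

  λ = -3: largest Jordan block has size 1, contributing (x + 3)
  λ = -2: largest Jordan block has size 2, contributing (x + 2)^2

So m_A(x) = (x + 2)^2*(x + 3) = x^3 + 7*x^2 + 16*x + 12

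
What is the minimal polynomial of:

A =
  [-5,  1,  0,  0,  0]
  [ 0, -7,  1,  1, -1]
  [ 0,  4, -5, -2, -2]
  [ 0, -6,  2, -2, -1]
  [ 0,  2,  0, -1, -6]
x^3 + 15*x^2 + 75*x + 125

The characteristic polynomial is χ_A(x) = (x + 5)^5, so the eigenvalues are known. The minimal polynomial is
  m_A(x) = Π_λ (x − λ)^{k_λ}
where k_λ is the size of the *largest* Jordan block for λ (equivalently, the smallest k with (A − λI)^k v = 0 for every generalised eigenvector v of λ).

  λ = -5: largest Jordan block has size 3, contributing (x + 5)^3

So m_A(x) = (x + 5)^3 = x^3 + 15*x^2 + 75*x + 125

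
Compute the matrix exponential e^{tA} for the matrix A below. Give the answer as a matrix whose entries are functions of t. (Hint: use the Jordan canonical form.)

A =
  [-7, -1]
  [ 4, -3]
e^{tA} =
  [-2*t*exp(-5*t) + exp(-5*t), -t*exp(-5*t)]
  [4*t*exp(-5*t), 2*t*exp(-5*t) + exp(-5*t)]

Strategy: write A = P · J · P⁻¹ where J is a Jordan canonical form, so e^{tA} = P · e^{tJ} · P⁻¹, and e^{tJ} can be computed block-by-block.

A has Jordan form
J =
  [-5,  1]
  [ 0, -5]
(up to reordering of blocks).

Per-block formulas:
  For a 2×2 Jordan block J_2(-5): exp(t · J_2(-5)) = e^(-5t)·(I + t·N), where N is the 2×2 nilpotent shift.

After assembling e^{tJ} and conjugating by P, we get:

e^{tA} =
  [-2*t*exp(-5*t) + exp(-5*t), -t*exp(-5*t)]
  [4*t*exp(-5*t), 2*t*exp(-5*t) + exp(-5*t)]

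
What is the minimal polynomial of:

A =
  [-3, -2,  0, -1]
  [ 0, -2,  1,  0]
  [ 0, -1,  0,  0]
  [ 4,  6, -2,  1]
x^2 + 2*x + 1

The characteristic polynomial is χ_A(x) = (x + 1)^4, so the eigenvalues are known. The minimal polynomial is
  m_A(x) = Π_λ (x − λ)^{k_λ}
where k_λ is the size of the *largest* Jordan block for λ (equivalently, the smallest k with (A − λI)^k v = 0 for every generalised eigenvector v of λ).

  λ = -1: largest Jordan block has size 2, contributing (x + 1)^2

So m_A(x) = (x + 1)^2 = x^2 + 2*x + 1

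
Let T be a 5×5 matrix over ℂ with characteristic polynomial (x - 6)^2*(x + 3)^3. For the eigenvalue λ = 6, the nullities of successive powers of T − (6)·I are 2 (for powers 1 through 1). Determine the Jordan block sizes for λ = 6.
Block sizes for λ = 6: [1, 1]

From the dimensions of kernels of powers, the number of Jordan blocks of size at least j is d_j − d_{j−1} where d_j = dim ker(N^j) (with d_0 = 0). Computing the differences gives [2].
The number of blocks of size exactly k is (#blocks of size ≥ k) − (#blocks of size ≥ k + 1), so the partition is: 2 block(s) of size 1.
In nonincreasing order the block sizes are [1, 1].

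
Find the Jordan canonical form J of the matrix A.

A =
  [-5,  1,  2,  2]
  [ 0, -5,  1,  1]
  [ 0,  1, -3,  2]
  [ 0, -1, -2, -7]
J_3(-5) ⊕ J_1(-5)

The characteristic polynomial is
  det(x·I − A) = x^4 + 20*x^3 + 150*x^2 + 500*x + 625 = (x + 5)^4

Eigenvalues and multiplicities (the geometric multiplicity of λ is n − rank(A − λI), which equals the number of Jordan blocks for λ):
  λ = -5: algebraic multiplicity = 4, geometric multiplicity = 2

Determining the block sizes for each eigenvalue:
  λ = -5: with am = 4 and gm = 2, the partition is not yet determined (e.g. several partitions of 4 into 2 parts exist). Let N = A − (-5)·I. Computing rank(N^1) = 2, rank(N^2) = 1, rank(N^3) = 0; the number of blocks of size ≥ j is rank(N^{j−1}) − rank(N^j), giving [2, 1, 1]. So we have 1 block(s) of size 3, 1 block(s) of size 1 → block sizes [3, 1]

Assembling the blocks gives a Jordan form
J =
  [-5,  1,  0,  0]
  [ 0, -5,  1,  0]
  [ 0,  0, -5,  0]
  [ 0,  0,  0, -5]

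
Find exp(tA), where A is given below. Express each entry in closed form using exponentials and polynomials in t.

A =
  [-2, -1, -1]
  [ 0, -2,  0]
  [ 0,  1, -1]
e^{tA} =
  [exp(-2*t), -exp(-t) + exp(-2*t), -exp(-t) + exp(-2*t)]
  [0, exp(-2*t), 0]
  [0, exp(-t) - exp(-2*t), exp(-t)]

Strategy: write A = P · J · P⁻¹ where J is a Jordan canonical form, so e^{tA} = P · e^{tJ} · P⁻¹, and e^{tJ} can be computed block-by-block.

A has Jordan form
J =
  [-2,  0,  0]
  [ 0, -2,  0]
  [ 0,  0, -1]
(up to reordering of blocks).

Per-block formulas:
  For a 1×1 block at λ = -2: exp(t · [-2]) = [e^(-2t)].
  For a 1×1 block at λ = -1: exp(t · [-1]) = [e^(-1t)].

After assembling e^{tJ} and conjugating by P, we get:

e^{tA} =
  [exp(-2*t), -exp(-t) + exp(-2*t), -exp(-t) + exp(-2*t)]
  [0, exp(-2*t), 0]
  [0, exp(-t) - exp(-2*t), exp(-t)]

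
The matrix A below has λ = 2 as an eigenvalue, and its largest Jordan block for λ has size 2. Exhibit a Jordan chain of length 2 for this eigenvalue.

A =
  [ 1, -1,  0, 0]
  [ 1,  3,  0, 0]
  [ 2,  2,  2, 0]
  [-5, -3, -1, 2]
A Jordan chain for λ = 2 of length 2:
v_1 = (-1, 1, 2, -5)ᵀ
v_2 = (1, 0, 0, 0)ᵀ

Let N = A − (2)·I. We want v_2 with N^2 v_2 = 0 but N^1 v_2 ≠ 0; then v_{j-1} := N · v_j for j = 2, …, 2.

Pick v_2 = (1, 0, 0, 0)ᵀ.
Then v_1 = N · v_2 = (-1, 1, 2, -5)ᵀ.

Sanity check: (A − (2)·I) v_1 = (0, 0, 0, 0)ᵀ = 0. ✓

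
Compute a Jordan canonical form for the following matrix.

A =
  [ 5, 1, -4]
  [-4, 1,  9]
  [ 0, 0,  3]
J_3(3)

The characteristic polynomial is
  det(x·I − A) = x^3 - 9*x^2 + 27*x - 27 = (x - 3)^3

Eigenvalues and multiplicities (the geometric multiplicity of λ is n − rank(A − λI), which equals the number of Jordan blocks for λ):
  λ = 3: algebraic multiplicity = 3, geometric multiplicity = 1

Determining the block sizes for each eigenvalue:
  λ = 3: one block (gm = 1), so the single block has size am = 3 → block sizes [3]

Assembling the blocks gives a Jordan form
J =
  [3, 1, 0]
  [0, 3, 1]
  [0, 0, 3]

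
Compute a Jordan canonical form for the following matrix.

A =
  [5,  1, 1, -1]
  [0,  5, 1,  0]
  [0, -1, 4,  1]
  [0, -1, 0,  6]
J_3(5) ⊕ J_1(5)

The characteristic polynomial is
  det(x·I − A) = x^4 - 20*x^3 + 150*x^2 - 500*x + 625 = (x - 5)^4

Eigenvalues and multiplicities (the geometric multiplicity of λ is n − rank(A − λI), which equals the number of Jordan blocks for λ):
  λ = 5: algebraic multiplicity = 4, geometric multiplicity = 2

Determining the block sizes for each eigenvalue:
  λ = 5: with am = 4 and gm = 2, the partition is not yet determined (e.g. several partitions of 4 into 2 parts exist). Let N = A − (5)·I. Computing rank(N^1) = 2, rank(N^2) = 1, rank(N^3) = 0; the number of blocks of size ≥ j is rank(N^{j−1}) − rank(N^j), giving [2, 1, 1]. So we have 1 block(s) of size 3, 1 block(s) of size 1 → block sizes [3, 1]

Assembling the blocks gives a Jordan form
J =
  [5, 1, 0, 0]
  [0, 5, 1, 0]
  [0, 0, 5, 0]
  [0, 0, 0, 5]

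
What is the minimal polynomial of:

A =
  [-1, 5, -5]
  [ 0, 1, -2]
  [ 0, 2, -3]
x^2 + 2*x + 1

The characteristic polynomial is χ_A(x) = (x + 1)^3, so the eigenvalues are known. The minimal polynomial is
  m_A(x) = Π_λ (x − λ)^{k_λ}
where k_λ is the size of the *largest* Jordan block for λ (equivalently, the smallest k with (A − λI)^k v = 0 for every generalised eigenvector v of λ).

  λ = -1: largest Jordan block has size 2, contributing (x + 1)^2

So m_A(x) = (x + 1)^2 = x^2 + 2*x + 1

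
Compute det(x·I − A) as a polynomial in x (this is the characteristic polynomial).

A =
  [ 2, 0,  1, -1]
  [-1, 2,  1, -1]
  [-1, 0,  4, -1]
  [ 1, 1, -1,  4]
x^4 - 12*x^3 + 54*x^2 - 108*x + 81

Expanding det(x·I − A) (e.g. by cofactor expansion or by noting that A is similar to its Jordan form J, which has the same characteristic polynomial as A) gives
  χ_A(x) = x^4 - 12*x^3 + 54*x^2 - 108*x + 81
which factors as (x - 3)^4. The eigenvalues (with algebraic multiplicities) are λ = 3 with multiplicity 4.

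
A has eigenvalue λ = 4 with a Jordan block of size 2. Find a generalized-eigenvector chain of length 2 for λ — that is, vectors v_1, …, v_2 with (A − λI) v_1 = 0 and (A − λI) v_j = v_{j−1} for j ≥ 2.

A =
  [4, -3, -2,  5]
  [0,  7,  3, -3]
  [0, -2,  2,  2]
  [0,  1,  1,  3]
A Jordan chain for λ = 4 of length 2:
v_1 = (-3, 3, -2, 1)ᵀ
v_2 = (0, 1, 0, 0)ᵀ

Let N = A − (4)·I. We want v_2 with N^2 v_2 = 0 but N^1 v_2 ≠ 0; then v_{j-1} := N · v_j for j = 2, …, 2.

Pick v_2 = (0, 1, 0, 0)ᵀ.
Then v_1 = N · v_2 = (-3, 3, -2, 1)ᵀ.

Sanity check: (A − (4)·I) v_1 = (0, 0, 0, 0)ᵀ = 0. ✓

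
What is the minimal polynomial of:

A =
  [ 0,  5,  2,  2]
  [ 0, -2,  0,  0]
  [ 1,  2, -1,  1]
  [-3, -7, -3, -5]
x^2 + 4*x + 4

The characteristic polynomial is χ_A(x) = (x + 2)^4, so the eigenvalues are known. The minimal polynomial is
  m_A(x) = Π_λ (x − λ)^{k_λ}
where k_λ is the size of the *largest* Jordan block for λ (equivalently, the smallest k with (A − λI)^k v = 0 for every generalised eigenvector v of λ).

  λ = -2: largest Jordan block has size 2, contributing (x + 2)^2

So m_A(x) = (x + 2)^2 = x^2 + 4*x + 4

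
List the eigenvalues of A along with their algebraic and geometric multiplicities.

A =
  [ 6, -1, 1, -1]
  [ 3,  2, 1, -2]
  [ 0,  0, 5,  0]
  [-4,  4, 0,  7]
λ = 5: alg = 4, geom = 2

Step 1 — factor the characteristic polynomial to read off the algebraic multiplicities:
  χ_A(x) = (x - 5)^4

Step 2 — compute geometric multiplicities via the rank-nullity identity g(λ) = n − rank(A − λI):
  rank(A − (5)·I) = 2, so dim ker(A − (5)·I) = n − 2 = 2

Summary:
  λ = 5: algebraic multiplicity = 4, geometric multiplicity = 2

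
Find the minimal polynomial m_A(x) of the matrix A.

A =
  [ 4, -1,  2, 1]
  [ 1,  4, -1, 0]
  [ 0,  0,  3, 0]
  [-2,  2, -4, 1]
x^3 - 9*x^2 + 27*x - 27

The characteristic polynomial is χ_A(x) = (x - 3)^4, so the eigenvalues are known. The minimal polynomial is
  m_A(x) = Π_λ (x − λ)^{k_λ}
where k_λ is the size of the *largest* Jordan block for λ (equivalently, the smallest k with (A − λI)^k v = 0 for every generalised eigenvector v of λ).

  λ = 3: largest Jordan block has size 3, contributing (x − 3)^3

So m_A(x) = (x - 3)^3 = x^3 - 9*x^2 + 27*x - 27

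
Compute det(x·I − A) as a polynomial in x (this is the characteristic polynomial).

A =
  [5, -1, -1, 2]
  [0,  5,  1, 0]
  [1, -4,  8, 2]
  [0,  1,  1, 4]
x^4 - 22*x^3 + 180*x^2 - 648*x + 864

Expanding det(x·I − A) (e.g. by cofactor expansion or by noting that A is similar to its Jordan form J, which has the same characteristic polynomial as A) gives
  χ_A(x) = x^4 - 22*x^3 + 180*x^2 - 648*x + 864
which factors as (x - 6)^3*(x - 4). The eigenvalues (with algebraic multiplicities) are λ = 4 with multiplicity 1, λ = 6 with multiplicity 3.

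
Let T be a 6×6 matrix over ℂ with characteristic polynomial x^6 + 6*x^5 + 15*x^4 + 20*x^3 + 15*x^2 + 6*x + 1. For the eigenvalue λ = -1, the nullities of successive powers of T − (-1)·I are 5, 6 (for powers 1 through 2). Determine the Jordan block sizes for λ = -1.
Block sizes for λ = -1: [2, 1, 1, 1, 1]

From the dimensions of kernels of powers, the number of Jordan blocks of size at least j is d_j − d_{j−1} where d_j = dim ker(N^j) (with d_0 = 0). Computing the differences gives [5, 1].
The number of blocks of size exactly k is (#blocks of size ≥ k) − (#blocks of size ≥ k + 1), so the partition is: 4 block(s) of size 1, 1 block(s) of size 2.
In nonincreasing order the block sizes are [2, 1, 1, 1, 1].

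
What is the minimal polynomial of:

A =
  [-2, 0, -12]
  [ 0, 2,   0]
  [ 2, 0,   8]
x^2 - 6*x + 8

The characteristic polynomial is χ_A(x) = (x - 4)*(x - 2)^2, so the eigenvalues are known. The minimal polynomial is
  m_A(x) = Π_λ (x − λ)^{k_λ}
where k_λ is the size of the *largest* Jordan block for λ (equivalently, the smallest k with (A − λI)^k v = 0 for every generalised eigenvector v of λ).

  λ = 2: largest Jordan block has size 1, contributing (x − 2)
  λ = 4: largest Jordan block has size 1, contributing (x − 4)

So m_A(x) = (x - 4)*(x - 2) = x^2 - 6*x + 8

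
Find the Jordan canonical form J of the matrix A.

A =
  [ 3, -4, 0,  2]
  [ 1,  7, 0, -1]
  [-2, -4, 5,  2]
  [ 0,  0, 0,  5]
J_2(5) ⊕ J_1(5) ⊕ J_1(5)

The characteristic polynomial is
  det(x·I − A) = x^4 - 20*x^3 + 150*x^2 - 500*x + 625 = (x - 5)^4

Eigenvalues and multiplicities (the geometric multiplicity of λ is n − rank(A − λI), which equals the number of Jordan blocks for λ):
  λ = 5: algebraic multiplicity = 4, geometric multiplicity = 3

Determining the block sizes for each eigenvalue:
  λ = 5: 3 blocks summing to 4 forces exactly one block of size 2 and the rest size 1 → block sizes [2, 1, 1]

Assembling the blocks gives a Jordan form
J =
  [5, 1, 0, 0]
  [0, 5, 0, 0]
  [0, 0, 5, 0]
  [0, 0, 0, 5]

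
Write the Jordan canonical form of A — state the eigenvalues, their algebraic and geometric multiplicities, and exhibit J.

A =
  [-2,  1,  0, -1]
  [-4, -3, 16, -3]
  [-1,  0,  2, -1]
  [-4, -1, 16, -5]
J_2(-2) ⊕ J_2(-2)

The characteristic polynomial is
  det(x·I − A) = x^4 + 8*x^3 + 24*x^2 + 32*x + 16 = (x + 2)^4

Eigenvalues and multiplicities (the geometric multiplicity of λ is n − rank(A − λI), which equals the number of Jordan blocks for λ):
  λ = -2: algebraic multiplicity = 4, geometric multiplicity = 2

Determining the block sizes for each eigenvalue:
  λ = -2: with am = 4 and gm = 2, the partition is not yet determined (e.g. several partitions of 4 into 2 parts exist). Let N = A − (-2)·I. Computing rank(N^1) = 2, rank(N^2) = 0; the number of blocks of size ≥ j is rank(N^{j−1}) − rank(N^j), giving [2, 2]. So we have 2 block(s) of size 2 → block sizes [2, 2]

Assembling the blocks gives a Jordan form
J =
  [-2,  1,  0,  0]
  [ 0, -2,  0,  0]
  [ 0,  0, -2,  1]
  [ 0,  0,  0, -2]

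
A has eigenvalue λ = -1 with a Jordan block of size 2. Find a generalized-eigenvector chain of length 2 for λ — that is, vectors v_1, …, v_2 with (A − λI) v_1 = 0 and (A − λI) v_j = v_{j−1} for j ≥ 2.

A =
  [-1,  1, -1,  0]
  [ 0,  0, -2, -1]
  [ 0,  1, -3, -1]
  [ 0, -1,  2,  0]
A Jordan chain for λ = -1 of length 2:
v_1 = (1, 1, 1, -1)ᵀ
v_2 = (0, 1, 0, 0)ᵀ

Let N = A − (-1)·I. We want v_2 with N^2 v_2 = 0 but N^1 v_2 ≠ 0; then v_{j-1} := N · v_j for j = 2, …, 2.

Pick v_2 = (0, 1, 0, 0)ᵀ.
Then v_1 = N · v_2 = (1, 1, 1, -1)ᵀ.

Sanity check: (A − (-1)·I) v_1 = (0, 0, 0, 0)ᵀ = 0. ✓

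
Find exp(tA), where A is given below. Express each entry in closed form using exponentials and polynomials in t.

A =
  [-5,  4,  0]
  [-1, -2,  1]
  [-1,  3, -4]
e^{tA} =
  [-2*t*exp(-3*t) + exp(-3*t), 2*t*exp(-3*t) + exp(-3*t) - exp(-5*t), 2*t*exp(-3*t) - exp(-3*t) + exp(-5*t)]
  [-t*exp(-3*t), t*exp(-3*t) + exp(-3*t), t*exp(-3*t)]
  [-t*exp(-3*t), t*exp(-3*t) + exp(-3*t) - exp(-5*t), t*exp(-3*t) + exp(-5*t)]

Strategy: write A = P · J · P⁻¹ where J is a Jordan canonical form, so e^{tA} = P · e^{tJ} · P⁻¹, and e^{tJ} can be computed block-by-block.

A has Jordan form
J =
  [-5,  0,  0]
  [ 0, -3,  1]
  [ 0,  0, -3]
(up to reordering of blocks).

Per-block formulas:
  For a 1×1 block at λ = -5: exp(t · [-5]) = [e^(-5t)].
  For a 2×2 Jordan block J_2(-3): exp(t · J_2(-3)) = e^(-3t)·(I + t·N), where N is the 2×2 nilpotent shift.

After assembling e^{tJ} and conjugating by P, we get:

e^{tA} =
  [-2*t*exp(-3*t) + exp(-3*t), 2*t*exp(-3*t) + exp(-3*t) - exp(-5*t), 2*t*exp(-3*t) - exp(-3*t) + exp(-5*t)]
  [-t*exp(-3*t), t*exp(-3*t) + exp(-3*t), t*exp(-3*t)]
  [-t*exp(-3*t), t*exp(-3*t) + exp(-3*t) - exp(-5*t), t*exp(-3*t) + exp(-5*t)]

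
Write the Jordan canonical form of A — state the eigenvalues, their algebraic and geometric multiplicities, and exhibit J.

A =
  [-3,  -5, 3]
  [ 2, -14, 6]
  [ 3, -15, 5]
J_2(-4) ⊕ J_1(-4)

The characteristic polynomial is
  det(x·I − A) = x^3 + 12*x^2 + 48*x + 64 = (x + 4)^3

Eigenvalues and multiplicities (the geometric multiplicity of λ is n − rank(A − λI), which equals the number of Jordan blocks for λ):
  λ = -4: algebraic multiplicity = 3, geometric multiplicity = 2

Determining the block sizes for each eigenvalue:
  λ = -4: 2 blocks summing to 3 forces exactly one block of size 2 and the rest size 1 → block sizes [2, 1]

Assembling the blocks gives a Jordan form
J =
  [-4,  1,  0]
  [ 0, -4,  0]
  [ 0,  0, -4]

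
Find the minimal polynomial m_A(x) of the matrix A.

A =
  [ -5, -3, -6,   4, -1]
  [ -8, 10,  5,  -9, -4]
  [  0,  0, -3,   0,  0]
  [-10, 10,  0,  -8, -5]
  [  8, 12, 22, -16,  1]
x^4 + 2*x^3 - 11*x^2 - 12*x + 36

The characteristic polynomial is χ_A(x) = (x - 2)^2*(x + 3)^3, so the eigenvalues are known. The minimal polynomial is
  m_A(x) = Π_λ (x − λ)^{k_λ}
where k_λ is the size of the *largest* Jordan block for λ (equivalently, the smallest k with (A − λI)^k v = 0 for every generalised eigenvector v of λ).

  λ = -3: largest Jordan block has size 2, contributing (x + 3)^2
  λ = 2: largest Jordan block has size 2, contributing (x − 2)^2

So m_A(x) = (x - 2)^2*(x + 3)^2 = x^4 + 2*x^3 - 11*x^2 - 12*x + 36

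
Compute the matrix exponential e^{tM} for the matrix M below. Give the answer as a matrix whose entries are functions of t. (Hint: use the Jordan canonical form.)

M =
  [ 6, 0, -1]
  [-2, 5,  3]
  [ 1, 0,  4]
e^{tM} =
  [t*exp(5*t) + exp(5*t), 0, -t*exp(5*t)]
  [t^2*exp(5*t)/2 - 2*t*exp(5*t), exp(5*t), -t^2*exp(5*t)/2 + 3*t*exp(5*t)]
  [t*exp(5*t), 0, -t*exp(5*t) + exp(5*t)]

Strategy: write M = P · J · P⁻¹ where J is a Jordan canonical form, so e^{tM} = P · e^{tJ} · P⁻¹, and e^{tJ} can be computed block-by-block.

M has Jordan form
J =
  [5, 1, 0]
  [0, 5, 1]
  [0, 0, 5]
(up to reordering of blocks).

Per-block formulas:
  For a 3×3 Jordan block J_3(5): exp(t · J_3(5)) = e^(5t)·(I + t·N + (t^2/2)·N^2), where N is the 3×3 nilpotent shift.

After assembling e^{tJ} and conjugating by P, we get:

e^{tM} =
  [t*exp(5*t) + exp(5*t), 0, -t*exp(5*t)]
  [t^2*exp(5*t)/2 - 2*t*exp(5*t), exp(5*t), -t^2*exp(5*t)/2 + 3*t*exp(5*t)]
  [t*exp(5*t), 0, -t*exp(5*t) + exp(5*t)]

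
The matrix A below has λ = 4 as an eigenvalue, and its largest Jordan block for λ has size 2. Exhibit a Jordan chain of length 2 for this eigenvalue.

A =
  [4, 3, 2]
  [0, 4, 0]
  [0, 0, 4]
A Jordan chain for λ = 4 of length 2:
v_1 = (3, 0, 0)ᵀ
v_2 = (0, 1, 0)ᵀ

Let N = A − (4)·I. We want v_2 with N^2 v_2 = 0 but N^1 v_2 ≠ 0; then v_{j-1} := N · v_j for j = 2, …, 2.

Pick v_2 = (0, 1, 0)ᵀ.
Then v_1 = N · v_2 = (3, 0, 0)ᵀ.

Sanity check: (A − (4)·I) v_1 = (0, 0, 0)ᵀ = 0. ✓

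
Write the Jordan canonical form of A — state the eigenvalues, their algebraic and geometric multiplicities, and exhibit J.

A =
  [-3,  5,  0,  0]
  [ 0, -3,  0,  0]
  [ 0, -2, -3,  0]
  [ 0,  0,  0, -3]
J_2(-3) ⊕ J_1(-3) ⊕ J_1(-3)

The characteristic polynomial is
  det(x·I − A) = x^4 + 12*x^3 + 54*x^2 + 108*x + 81 = (x + 3)^4

Eigenvalues and multiplicities (the geometric multiplicity of λ is n − rank(A − λI), which equals the number of Jordan blocks for λ):
  λ = -3: algebraic multiplicity = 4, geometric multiplicity = 3

Determining the block sizes for each eigenvalue:
  λ = -3: 3 blocks summing to 4 forces exactly one block of size 2 and the rest size 1 → block sizes [2, 1, 1]

Assembling the blocks gives a Jordan form
J =
  [-3,  1,  0,  0]
  [ 0, -3,  0,  0]
  [ 0,  0, -3,  0]
  [ 0,  0,  0, -3]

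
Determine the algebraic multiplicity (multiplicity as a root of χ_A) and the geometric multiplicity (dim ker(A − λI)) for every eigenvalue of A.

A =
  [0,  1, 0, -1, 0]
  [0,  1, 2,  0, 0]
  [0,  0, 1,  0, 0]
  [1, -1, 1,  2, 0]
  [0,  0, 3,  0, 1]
λ = 1: alg = 5, geom = 3

Step 1 — factor the characteristic polynomial to read off the algebraic multiplicities:
  χ_A(x) = (x - 1)^5

Step 2 — compute geometric multiplicities via the rank-nullity identity g(λ) = n − rank(A − λI):
  rank(A − (1)·I) = 2, so dim ker(A − (1)·I) = n − 2 = 3

Summary:
  λ = 1: algebraic multiplicity = 5, geometric multiplicity = 3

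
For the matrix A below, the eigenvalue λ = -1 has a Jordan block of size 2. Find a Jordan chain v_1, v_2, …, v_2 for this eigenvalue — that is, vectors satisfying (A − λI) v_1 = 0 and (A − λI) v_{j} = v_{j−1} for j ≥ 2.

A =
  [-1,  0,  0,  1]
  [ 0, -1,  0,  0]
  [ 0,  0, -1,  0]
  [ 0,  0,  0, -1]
A Jordan chain for λ = -1 of length 2:
v_1 = (1, 0, 0, 0)ᵀ
v_2 = (0, 0, 0, 1)ᵀ

Let N = A − (-1)·I. We want v_2 with N^2 v_2 = 0 but N^1 v_2 ≠ 0; then v_{j-1} := N · v_j for j = 2, …, 2.

Pick v_2 = (0, 0, 0, 1)ᵀ.
Then v_1 = N · v_2 = (1, 0, 0, 0)ᵀ.

Sanity check: (A − (-1)·I) v_1 = (0, 0, 0, 0)ᵀ = 0. ✓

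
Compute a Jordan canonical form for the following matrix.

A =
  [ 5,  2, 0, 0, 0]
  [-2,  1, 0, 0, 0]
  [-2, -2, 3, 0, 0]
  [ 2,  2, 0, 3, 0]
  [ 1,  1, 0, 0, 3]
J_2(3) ⊕ J_1(3) ⊕ J_1(3) ⊕ J_1(3)

The characteristic polynomial is
  det(x·I − A) = x^5 - 15*x^4 + 90*x^3 - 270*x^2 + 405*x - 243 = (x - 3)^5

Eigenvalues and multiplicities (the geometric multiplicity of λ is n − rank(A − λI), which equals the number of Jordan blocks for λ):
  λ = 3: algebraic multiplicity = 5, geometric multiplicity = 4

Determining the block sizes for each eigenvalue:
  λ = 3: 4 blocks summing to 5 forces exactly one block of size 2 and the rest size 1 → block sizes [2, 1, 1, 1]

Assembling the blocks gives a Jordan form
J =
  [3, 1, 0, 0, 0]
  [0, 3, 0, 0, 0]
  [0, 0, 3, 0, 0]
  [0, 0, 0, 3, 0]
  [0, 0, 0, 0, 3]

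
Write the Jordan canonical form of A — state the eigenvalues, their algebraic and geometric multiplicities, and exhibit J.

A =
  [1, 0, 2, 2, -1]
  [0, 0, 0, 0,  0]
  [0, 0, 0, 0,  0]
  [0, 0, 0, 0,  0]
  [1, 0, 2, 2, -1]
J_2(0) ⊕ J_1(0) ⊕ J_1(0) ⊕ J_1(0)

The characteristic polynomial is
  det(x·I − A) = x^5

Eigenvalues and multiplicities (the geometric multiplicity of λ is n − rank(A − λI), which equals the number of Jordan blocks for λ):
  λ = 0: algebraic multiplicity = 5, geometric multiplicity = 4

Determining the block sizes for each eigenvalue:
  λ = 0: 4 blocks summing to 5 forces exactly one block of size 2 and the rest size 1 → block sizes [2, 1, 1, 1]

Assembling the blocks gives a Jordan form
J =
  [0, 1, 0, 0, 0]
  [0, 0, 0, 0, 0]
  [0, 0, 0, 0, 0]
  [0, 0, 0, 0, 0]
  [0, 0, 0, 0, 0]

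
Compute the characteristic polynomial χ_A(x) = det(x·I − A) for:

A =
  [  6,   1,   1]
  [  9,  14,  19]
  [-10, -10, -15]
x^3 - 5*x^2 - 25*x + 125

Expanding det(x·I − A) (e.g. by cofactor expansion or by noting that A is similar to its Jordan form J, which has the same characteristic polynomial as A) gives
  χ_A(x) = x^3 - 5*x^2 - 25*x + 125
which factors as (x - 5)^2*(x + 5). The eigenvalues (with algebraic multiplicities) are λ = -5 with multiplicity 1, λ = 5 with multiplicity 2.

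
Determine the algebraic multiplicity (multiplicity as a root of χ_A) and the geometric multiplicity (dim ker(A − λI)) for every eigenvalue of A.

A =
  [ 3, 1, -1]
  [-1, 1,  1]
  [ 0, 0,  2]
λ = 2: alg = 3, geom = 2

Step 1 — factor the characteristic polynomial to read off the algebraic multiplicities:
  χ_A(x) = (x - 2)^3

Step 2 — compute geometric multiplicities via the rank-nullity identity g(λ) = n − rank(A − λI):
  rank(A − (2)·I) = 1, so dim ker(A − (2)·I) = n − 1 = 2

Summary:
  λ = 2: algebraic multiplicity = 3, geometric multiplicity = 2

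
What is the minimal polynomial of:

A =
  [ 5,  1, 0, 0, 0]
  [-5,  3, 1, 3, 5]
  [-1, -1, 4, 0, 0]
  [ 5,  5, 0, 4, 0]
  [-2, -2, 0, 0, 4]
x^3 - 12*x^2 + 48*x - 64

The characteristic polynomial is χ_A(x) = (x - 4)^5, so the eigenvalues are known. The minimal polynomial is
  m_A(x) = Π_λ (x − λ)^{k_λ}
where k_λ is the size of the *largest* Jordan block for λ (equivalently, the smallest k with (A − λI)^k v = 0 for every generalised eigenvector v of λ).

  λ = 4: largest Jordan block has size 3, contributing (x − 4)^3

So m_A(x) = (x - 4)^3 = x^3 - 12*x^2 + 48*x - 64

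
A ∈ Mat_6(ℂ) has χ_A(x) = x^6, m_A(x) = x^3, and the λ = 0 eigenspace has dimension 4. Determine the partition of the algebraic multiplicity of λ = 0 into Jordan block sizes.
Block sizes for λ = 0: [3, 1, 1, 1]

Step 1 — from the characteristic polynomial, algebraic multiplicity of λ = 0 is 6. From dim ker(A − (0)·I) = 4, there are exactly 4 Jordan blocks for λ = 0.
Step 2 — from the minimal polynomial, the factor (x − 0)^3 tells us the largest block for λ = 0 has size 3.
Step 3 — with total size 6, 4 blocks, and largest block 3, the block sizes (in nonincreasing order) are [3, 1, 1, 1].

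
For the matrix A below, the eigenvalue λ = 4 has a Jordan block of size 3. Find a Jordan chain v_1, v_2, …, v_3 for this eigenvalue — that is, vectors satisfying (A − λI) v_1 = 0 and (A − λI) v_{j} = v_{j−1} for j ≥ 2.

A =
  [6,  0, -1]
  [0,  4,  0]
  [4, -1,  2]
A Jordan chain for λ = 4 of length 3:
v_1 = (1, 0, 2)ᵀ
v_2 = (0, 0, -1)ᵀ
v_3 = (0, 1, 0)ᵀ

Let N = A − (4)·I. We want v_3 with N^3 v_3 = 0 but N^2 v_3 ≠ 0; then v_{j-1} := N · v_j for j = 3, …, 2.

Pick v_3 = (0, 1, 0)ᵀ.
Then v_2 = N · v_3 = (0, 0, -1)ᵀ.
Then v_1 = N · v_2 = (1, 0, 2)ᵀ.

Sanity check: (A − (4)·I) v_1 = (0, 0, 0)ᵀ = 0. ✓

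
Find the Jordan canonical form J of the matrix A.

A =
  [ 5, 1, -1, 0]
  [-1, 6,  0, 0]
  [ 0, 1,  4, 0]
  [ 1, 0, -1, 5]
J_3(5) ⊕ J_1(5)

The characteristic polynomial is
  det(x·I − A) = x^4 - 20*x^3 + 150*x^2 - 500*x + 625 = (x - 5)^4

Eigenvalues and multiplicities (the geometric multiplicity of λ is n − rank(A − λI), which equals the number of Jordan blocks for λ):
  λ = 5: algebraic multiplicity = 4, geometric multiplicity = 2

Determining the block sizes for each eigenvalue:
  λ = 5: with am = 4 and gm = 2, the partition is not yet determined (e.g. several partitions of 4 into 2 parts exist). Let N = A − (5)·I. Computing rank(N^1) = 2, rank(N^2) = 1, rank(N^3) = 0; the number of blocks of size ≥ j is rank(N^{j−1}) − rank(N^j), giving [2, 1, 1]. So we have 1 block(s) of size 3, 1 block(s) of size 1 → block sizes [3, 1]

Assembling the blocks gives a Jordan form
J =
  [5, 1, 0, 0]
  [0, 5, 1, 0]
  [0, 0, 5, 0]
  [0, 0, 0, 5]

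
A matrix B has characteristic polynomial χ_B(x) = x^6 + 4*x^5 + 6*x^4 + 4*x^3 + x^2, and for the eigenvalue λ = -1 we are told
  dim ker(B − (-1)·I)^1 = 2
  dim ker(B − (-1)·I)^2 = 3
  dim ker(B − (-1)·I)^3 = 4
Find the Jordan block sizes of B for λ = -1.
Block sizes for λ = -1: [3, 1]

From the dimensions of kernels of powers, the number of Jordan blocks of size at least j is d_j − d_{j−1} where d_j = dim ker(N^j) (with d_0 = 0). Computing the differences gives [2, 1, 1].
The number of blocks of size exactly k is (#blocks of size ≥ k) − (#blocks of size ≥ k + 1), so the partition is: 1 block(s) of size 1, 1 block(s) of size 3.
In nonincreasing order the block sizes are [3, 1].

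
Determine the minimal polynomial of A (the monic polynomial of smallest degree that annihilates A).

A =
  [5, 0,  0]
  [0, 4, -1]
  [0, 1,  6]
x^2 - 10*x + 25

The characteristic polynomial is χ_A(x) = (x - 5)^3, so the eigenvalues are known. The minimal polynomial is
  m_A(x) = Π_λ (x − λ)^{k_λ}
where k_λ is the size of the *largest* Jordan block for λ (equivalently, the smallest k with (A − λI)^k v = 0 for every generalised eigenvector v of λ).

  λ = 5: largest Jordan block has size 2, contributing (x − 5)^2

So m_A(x) = (x - 5)^2 = x^2 - 10*x + 25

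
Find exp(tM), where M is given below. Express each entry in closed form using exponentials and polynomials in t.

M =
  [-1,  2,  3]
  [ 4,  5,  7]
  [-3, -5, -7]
e^{tM} =
  [-t^2*exp(-t)/2 + exp(-t), -3*t^2*exp(-t)/2 + 2*t*exp(-t), -2*t^2*exp(-t) + 3*t*exp(-t)]
  [3*t^2*exp(-t)/2 + 4*t*exp(-t), 9*t^2*exp(-t)/2 + 6*t*exp(-t) + exp(-t), 6*t^2*exp(-t) + 7*t*exp(-t)]
  [-t^2*exp(-t) - 3*t*exp(-t), -3*t^2*exp(-t) - 5*t*exp(-t), -4*t^2*exp(-t) - 6*t*exp(-t) + exp(-t)]

Strategy: write M = P · J · P⁻¹ where J is a Jordan canonical form, so e^{tM} = P · e^{tJ} · P⁻¹, and e^{tJ} can be computed block-by-block.

M has Jordan form
J =
  [-1,  1,  0]
  [ 0, -1,  1]
  [ 0,  0, -1]
(up to reordering of blocks).

Per-block formulas:
  For a 3×3 Jordan block J_3(-1): exp(t · J_3(-1)) = e^(-1t)·(I + t·N + (t^2/2)·N^2), where N is the 3×3 nilpotent shift.

After assembling e^{tJ} and conjugating by P, we get:

e^{tM} =
  [-t^2*exp(-t)/2 + exp(-t), -3*t^2*exp(-t)/2 + 2*t*exp(-t), -2*t^2*exp(-t) + 3*t*exp(-t)]
  [3*t^2*exp(-t)/2 + 4*t*exp(-t), 9*t^2*exp(-t)/2 + 6*t*exp(-t) + exp(-t), 6*t^2*exp(-t) + 7*t*exp(-t)]
  [-t^2*exp(-t) - 3*t*exp(-t), -3*t^2*exp(-t) - 5*t*exp(-t), -4*t^2*exp(-t) - 6*t*exp(-t) + exp(-t)]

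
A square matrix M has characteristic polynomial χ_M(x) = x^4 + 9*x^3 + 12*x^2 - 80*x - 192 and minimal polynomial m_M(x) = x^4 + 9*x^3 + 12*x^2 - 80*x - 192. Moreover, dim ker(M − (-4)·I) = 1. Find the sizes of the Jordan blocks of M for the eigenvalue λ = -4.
Block sizes for λ = -4: [3]

Step 1 — from the characteristic polynomial, algebraic multiplicity of λ = -4 is 3. From dim ker(M − (-4)·I) = 1, there are exactly 1 Jordan blocks for λ = -4.
Step 2 — from the minimal polynomial, the factor (x + 4)^3 tells us the largest block for λ = -4 has size 3.
Step 3 — with total size 3, 1 blocks, and largest block 3, the block sizes (in nonincreasing order) are [3].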